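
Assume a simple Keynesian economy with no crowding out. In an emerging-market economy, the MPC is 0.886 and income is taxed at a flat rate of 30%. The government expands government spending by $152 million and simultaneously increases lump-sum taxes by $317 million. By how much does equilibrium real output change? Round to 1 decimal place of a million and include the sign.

−$339.3 million

Expenditure multiplier = 1/(1 − c(1−t)) = 1/(1 − 0.886×0.7) = 1/0.3798 ≈ 2.633.
ΔG contributes k·ΔG = (+$152 million) / 0.3798 ≈ +$400.2 million.
ΔT of +$317 million changes first-round spending by −c·ΔT = −$280.862 million, contributing k·(−c·ΔT) = (−$280.862 million) / 0.3798 ≈ −$739.5 million.
Net ΔY = k(ΔG − c·ΔT) = (−$128.862 million) / 0.3798 ≈ −$339.3 million.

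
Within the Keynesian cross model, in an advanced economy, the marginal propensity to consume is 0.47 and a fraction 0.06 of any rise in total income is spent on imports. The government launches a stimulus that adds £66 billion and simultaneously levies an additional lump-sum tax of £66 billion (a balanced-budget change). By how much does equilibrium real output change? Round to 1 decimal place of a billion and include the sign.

Expenditure multiplier = 1/(1 − c + m) = 1/(1 − 0.47 + 0.06) = 1/0.59 ≈ 1.695.
ΔG contributes k·ΔG = (+£66 billion) / 0.59 ≈ +£111.9 billion.
ΔT of +£66 billion changes first-round spending by −c·ΔT = −£31.02 billion, contributing k·(−c·ΔT) = (−£31.02 billion) / 0.59 ≈ −£52.6 billion.
Net ΔY = k(ΔG − c·ΔT) = (+£34.98 billion) / 0.59 ≈ +£59.3 billion.

+£59.3 billion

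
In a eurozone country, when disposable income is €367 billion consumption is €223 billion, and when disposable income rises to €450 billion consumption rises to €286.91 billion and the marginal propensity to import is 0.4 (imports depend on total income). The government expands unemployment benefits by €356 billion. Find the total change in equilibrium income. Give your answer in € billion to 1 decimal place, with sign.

+€435.1 billion

MPC = ΔC/ΔYd = (286.91 − 223)/(450 − 367) = 63.91/83 = 0.77.
The transfer change shifts disposable income by +€356 billion, so first-round consumption changes by c·ΔTR = 0.77 × (+€356 billion) = +€274.12 billion.
Expenditure multiplier = 1/(1 − c + m) = 1/(1 − 0.77 + 0.4) = 1/0.63 ≈ 1.587.
The transfer multiplier is c × k ≈ 1.222, so ΔY = k × (c·ΔTR) = (+€274.12 billion) / 0.63 ≈ +€435.1 billion.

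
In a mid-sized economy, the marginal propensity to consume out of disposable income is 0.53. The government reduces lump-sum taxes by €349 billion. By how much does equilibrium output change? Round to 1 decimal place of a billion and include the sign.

+€393.6 billion

A lump-sum tax change of −€349 billion shifts disposable income by +€349 billion; first-round consumption changes by −c × ΔT = −0.53 × (−€349 billion) = +€184.97 billion.
Expenditure multiplier = 1/(1 − MPC) = 1/(1 − 0.53) = 1/0.47 ≈ 2.128.
The tax multiplier is −c × k ≈ −1.128, so ΔY = k × (−c·ΔT) = (+€184.97 billion) / 0.47 ≈ +€393.6 billion.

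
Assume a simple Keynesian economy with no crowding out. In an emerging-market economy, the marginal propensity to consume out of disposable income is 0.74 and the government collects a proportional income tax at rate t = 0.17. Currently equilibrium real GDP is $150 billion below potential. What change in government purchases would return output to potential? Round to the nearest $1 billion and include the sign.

+$58 billion

Spending multiplier = 1/(1 − c(1−t)) = 1/(1 − 0.74×0.83) = 1/0.3858 ≈ 2.592.
Need ΔY = +$150 billion, so ΔG = ΔY/k = (+$150 billion) × 0.3858 ≈ +$58 billion.
The government should increase government purchases by $58 billion.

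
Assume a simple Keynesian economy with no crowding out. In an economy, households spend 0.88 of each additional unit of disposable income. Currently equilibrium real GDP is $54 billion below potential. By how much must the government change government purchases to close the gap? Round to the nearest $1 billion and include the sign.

Spending multiplier = 1/(1 − MPC) = 1/(1 − 0.88) = 1/0.12 ≈ 8.333.
Need ΔY = +$54 billion, so ΔG = ΔY/k = (+$54 billion) × 0.12 ≈ +$6 billion.
The government should increase government purchases by $6 billion.

+$6 billion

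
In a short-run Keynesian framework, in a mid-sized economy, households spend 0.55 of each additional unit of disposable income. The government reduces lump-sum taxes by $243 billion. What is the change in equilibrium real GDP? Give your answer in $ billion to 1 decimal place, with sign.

A lump-sum tax change of −$243 billion shifts disposable income by +$243 billion; first-round consumption changes by −c × ΔT = −0.55 × (−$243 billion) = +$133.65 billion.
Expenditure multiplier = 1/(1 − MPC) = 1/(1 − 0.55) = 1/0.45 ≈ 2.222.
The tax multiplier is −c × k ≈ −1.222, so ΔY = k × (−c·ΔT) = (+$133.65 billion) / 0.45 = +$297 billion.

+$297.0 billion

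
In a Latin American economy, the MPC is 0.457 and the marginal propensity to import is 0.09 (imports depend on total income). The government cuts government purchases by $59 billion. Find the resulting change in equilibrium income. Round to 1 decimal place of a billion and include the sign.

Spending multiplier = 1/(1 − c + m) = 1/(1 − 0.457 + 0.09) = 1/0.633 ≈ 1.58.
ΔY = k × ΔG = (−$59 billion) / 0.633 ≈ −$93.2 billion.

−$93.2 billion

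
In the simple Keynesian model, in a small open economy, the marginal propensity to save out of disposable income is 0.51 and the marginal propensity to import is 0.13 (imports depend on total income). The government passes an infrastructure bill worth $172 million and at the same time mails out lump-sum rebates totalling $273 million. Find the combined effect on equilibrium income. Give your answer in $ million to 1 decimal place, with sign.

MPC = 1 − MPS = 1 − 0.51 = 0.49.
Expenditure multiplier = 1/(1 − c + m) = 1/(1 − 0.49 + 0.13) = 1/0.64 ≈ 1.563.
ΔG contributes k·ΔG = (+$172 million) / 0.64 ≈ +$268.8 million.
ΔT of −$273 million changes first-round spending by −c·ΔT = +$133.77 million, contributing k·(−c·ΔT) = (+$133.77 million) / 0.64 ≈ +$209 million.
Net ΔY = k(ΔG − c·ΔT) = (+$305.77 million) / 0.64 ≈ +$477.8 million.

+$477.8 million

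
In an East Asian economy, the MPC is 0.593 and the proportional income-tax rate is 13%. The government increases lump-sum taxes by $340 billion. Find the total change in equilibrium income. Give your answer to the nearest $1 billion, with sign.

−$416 billion

A lump-sum tax change of +$340 billion shifts disposable income by −$340 billion; first-round consumption changes by −c × ΔT = −0.593 × (+$340 billion) = −$201.62 billion.
Expenditure multiplier = 1/(1 − c(1−t)) = 1/(1 − 0.593×0.87) = 1/0.48409 ≈ 2.066.
The tax multiplier is −c × k ≈ −1.225, so ΔY = k × (−c·ΔT) = (−$201.62 billion) / 0.48409 ≈ −$416 billion.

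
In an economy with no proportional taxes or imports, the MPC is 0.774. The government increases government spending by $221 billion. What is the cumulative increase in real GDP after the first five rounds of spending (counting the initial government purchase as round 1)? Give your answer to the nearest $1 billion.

Round 1 adds ΔG = $221 billion; each later round is MPC = 0.774 times the previous.
After 5 rounds: 221 + 171.054 + 132.395796 + 102.474346104 + 79.315143884496 = ΔG·(1 − c^5)/(1 − c) = 221 × (1 − 0.277782449622624)/0.226 ≈ $706 billion.

$706 billion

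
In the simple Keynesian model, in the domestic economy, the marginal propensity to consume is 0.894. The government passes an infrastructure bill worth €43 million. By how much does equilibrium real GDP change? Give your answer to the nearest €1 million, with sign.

Government-spending multiplier = 1/(1 − MPC) = 1/(1 − 0.894) = 1/0.106 ≈ 9.434.
ΔY = k × ΔG = (+€43 million) / 0.106 ≈ +€406 million.

+€406 million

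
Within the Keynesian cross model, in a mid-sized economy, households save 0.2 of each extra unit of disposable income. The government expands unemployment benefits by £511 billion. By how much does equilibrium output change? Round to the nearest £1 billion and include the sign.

+£2,044 billion

MPC = 1 − MPS = 1 − 0.2 = 0.8.
The transfer change shifts disposable income by +£511 billion, so first-round consumption changes by c·ΔTR = 0.8 × (+£511 billion) = +£408.8 billion.
Expenditure multiplier = 1/(1 − MPC) = 1/(1 − 0.8) = 1/0.2 = 5.
The transfer multiplier is c × k = 4, so ΔY = k × (c·ΔTR) = (+£408.8 billion) / 0.2 = +£2,044 billion.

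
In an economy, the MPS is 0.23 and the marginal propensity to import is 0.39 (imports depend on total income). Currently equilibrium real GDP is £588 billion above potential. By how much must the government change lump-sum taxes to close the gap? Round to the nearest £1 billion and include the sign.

MPC = 1 − MPS = 1 − 0.23 = 0.77.
Spending multiplier = 1/(1 − c + m) = 1/(1 − 0.77 + 0.39) = 1/0.62 ≈ 1.613.
Tax multiplier = −c·k = −0.77/0.62 ≈ −1.242. Need ΔY = −£588 billion, so ΔT = ΔY/(−c·k) = −(−£588 billion) × 0.62 / 0.77 ≈ +£473 billion.
The government should raise lump-sum taxes by £473 billion.

+£473 billion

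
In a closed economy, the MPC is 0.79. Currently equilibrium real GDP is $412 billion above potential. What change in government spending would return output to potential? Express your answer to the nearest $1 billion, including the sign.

Spending multiplier = 1/(1 − MPC) = 1/(1 − 0.79) = 1/0.21 ≈ 4.762.
Need ΔY = −$412 billion, so ΔG = ΔY/k = (−$412 billion) × 0.21 ≈ −$87 billion.
The government should cut government spending by $87 billion.

−$87 billion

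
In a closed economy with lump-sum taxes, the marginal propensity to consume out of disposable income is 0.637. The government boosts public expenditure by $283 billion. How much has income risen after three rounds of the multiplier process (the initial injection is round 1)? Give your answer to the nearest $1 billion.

$578 billion

Round 1 adds ΔG = $283 billion; each later round is MPC = 0.637 times the previous.
After 3 rounds: 283 + 180.271 + 114.832627 = ΔG·(1 − c^3)/(1 − c) = 283 × (1 − 0.258474853)/0.363 ≈ $578 billion.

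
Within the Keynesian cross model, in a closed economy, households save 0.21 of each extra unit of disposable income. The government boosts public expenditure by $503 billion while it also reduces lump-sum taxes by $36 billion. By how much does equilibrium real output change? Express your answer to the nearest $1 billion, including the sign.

MPC = 1 − MPS = 1 − 0.21 = 0.79.
Expenditure multiplier = 1/(1 − MPC) = 1/(1 − 0.79) = 1/0.21 ≈ 4.762.
ΔG contributes k·ΔG = (+$503 billion) / 0.21 ≈ +$2,395.2 billion.
ΔT of −$36 billion changes first-round spending by −c·ΔT = +$28.44 billion, contributing k·(−c·ΔT) = (+$28.44 billion) / 0.21 ≈ +$135.4 billion.
Net ΔY = k(ΔG − c·ΔT) = (+$531.44 billion) / 0.21 ≈ +$2,531 billion.

+$2,531 billion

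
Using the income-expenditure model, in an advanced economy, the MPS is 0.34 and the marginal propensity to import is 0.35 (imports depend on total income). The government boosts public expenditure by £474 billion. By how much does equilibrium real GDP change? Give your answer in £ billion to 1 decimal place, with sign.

+£687.0 billion

MPC = 1 − MPS = 1 − 0.34 = 0.66.
Spending multiplier = 1/(1 − c + m) = 1/(1 − 0.66 + 0.35) = 1/0.69 ≈ 1.449.
ΔY = k × ΔG = (+£474 billion) / 0.69 ≈ +£687 billion.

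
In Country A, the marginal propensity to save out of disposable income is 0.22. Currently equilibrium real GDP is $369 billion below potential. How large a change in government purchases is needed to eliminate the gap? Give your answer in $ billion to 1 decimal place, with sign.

+$81.2 billion

MPC = 1 − MPS = 1 − 0.22 = 0.78.
Spending multiplier = 1/(1 − MPC) = 1/(1 − 0.78) = 1/0.22 ≈ 4.545.
Need ΔY = +$369 billion, so ΔG = ΔY/k = (+$369 billion) × 0.22 ≈ +$81.2 billion.
The government should increase government purchases by $81.2 billion.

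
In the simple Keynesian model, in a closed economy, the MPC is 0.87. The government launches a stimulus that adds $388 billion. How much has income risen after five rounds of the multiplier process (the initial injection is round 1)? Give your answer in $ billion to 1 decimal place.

$1,497.0 billion

Round 1 adds ΔG = $388 billion; each later round is MPC = 0.87 times the previous.
After 5 rounds: 388 + 337.56 + 293.6772 + 255.499164 + 222.28427268 = ΔG·(1 − c^5)/(1 − c) = 388 × (1 − 0.4984209207)/0.13 ≈ $1,497 billion.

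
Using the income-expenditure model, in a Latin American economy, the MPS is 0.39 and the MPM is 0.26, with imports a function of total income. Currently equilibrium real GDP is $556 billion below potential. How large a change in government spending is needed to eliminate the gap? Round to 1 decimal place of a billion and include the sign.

+$361.4 billion

MPC = 1 − MPS = 1 − 0.39 = 0.61.
Spending multiplier = 1/(1 − c + m) = 1/(1 − 0.61 + 0.26) = 1/0.65 ≈ 1.538.
Need ΔY = +$556 billion, so ΔG = ΔY/k = (+$556 billion) × 0.65 = +$361.4 billion.
The government should increase government spending by $361.4 billion.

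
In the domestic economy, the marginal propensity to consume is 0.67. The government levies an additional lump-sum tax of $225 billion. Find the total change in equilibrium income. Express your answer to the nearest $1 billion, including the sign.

A lump-sum tax change of +$225 billion shifts disposable income by −$225 billion; first-round consumption changes by −c × ΔT = −0.67 × (+$225 billion) = −$150.75 billion.
Expenditure multiplier = 1/(1 − MPC) = 1/(1 − 0.67) = 1/0.33 ≈ 3.03.
The tax multiplier is −c × k ≈ −2.03, so ΔY = k × (−c·ΔT) = (−$150.75 billion) / 0.33 ≈ −$457 billion.

−$457 billion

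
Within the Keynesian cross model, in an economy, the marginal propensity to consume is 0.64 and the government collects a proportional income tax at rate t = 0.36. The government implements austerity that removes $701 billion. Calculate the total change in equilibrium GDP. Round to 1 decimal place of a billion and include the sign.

−$1,187.3 billion

Government-spending multiplier = 1/(1 − c(1−t)) = 1/(1 − 0.64×0.64) = 1/0.5904 ≈ 1.694.
ΔY = k × ΔG = (−$701 billion) / 0.5904 ≈ −$1,187.3 billion.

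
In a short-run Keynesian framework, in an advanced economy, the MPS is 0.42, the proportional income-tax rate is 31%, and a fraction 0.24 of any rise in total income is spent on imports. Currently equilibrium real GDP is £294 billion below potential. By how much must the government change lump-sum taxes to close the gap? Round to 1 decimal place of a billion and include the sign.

MPC = 1 − MPS = 1 − 0.42 = 0.58.
Spending multiplier = 1/(1 − c(1−t) + m) = 1/(1 − 0.58×0.69 + 0.24) = 1/0.8398 ≈ 1.191.
Tax multiplier = −c·k = −0.58/0.8398 ≈ −0.691. Need ΔY = +£294 billion, so ΔT = ΔY/(−c·k) = −(+£294 billion) × 0.8398 / 0.58 ≈ −£425.7 billion.
The government should cut lump-sum taxes by £425.7 billion.

−£425.7 billion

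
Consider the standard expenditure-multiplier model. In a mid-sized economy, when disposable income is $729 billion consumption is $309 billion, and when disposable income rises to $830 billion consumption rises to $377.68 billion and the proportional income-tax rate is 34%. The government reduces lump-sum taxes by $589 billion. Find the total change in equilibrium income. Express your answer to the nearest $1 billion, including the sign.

MPC = ΔC/ΔYd = (377.68 − 309)/(830 − 729) = 68.68/101 = 0.68.
A lump-sum tax change of −$589 billion shifts disposable income by +$589 billion; first-round consumption changes by −c × ΔT = −0.68 × (−$589 billion) = +$400.52 billion.
Expenditure multiplier = 1/(1 − c(1−t)) = 1/(1 − 0.68×0.66) = 1/0.5512 ≈ 1.814.
The tax multiplier is −c × k ≈ −1.234, so ΔY = k × (−c·ΔT) = (+$400.52 billion) / 0.5512 ≈ +$727 billion.

+$727 billion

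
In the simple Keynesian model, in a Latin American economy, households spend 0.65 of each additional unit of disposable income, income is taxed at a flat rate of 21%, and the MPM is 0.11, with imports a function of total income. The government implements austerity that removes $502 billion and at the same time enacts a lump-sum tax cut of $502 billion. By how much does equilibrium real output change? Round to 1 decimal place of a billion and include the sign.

−$294.6 billion

Expenditure multiplier = 1/(1 − c(1−t) + m) = 1/(1 − 0.65×0.79 + 0.11) = 1/0.5965 ≈ 1.676.
ΔG contributes k·ΔG = (−$502 billion) / 0.5965 ≈ −$841.6 billion.
ΔT of −$502 billion changes first-round spending by −c·ΔT = +$326.3 billion, contributing k·(−c·ΔT) = (+$326.3 billion) / 0.5965 ≈ +$547 billion.
Net ΔY = k(ΔG − c·ΔT) = (−$175.7 billion) / 0.5965 ≈ −$294.6 billion.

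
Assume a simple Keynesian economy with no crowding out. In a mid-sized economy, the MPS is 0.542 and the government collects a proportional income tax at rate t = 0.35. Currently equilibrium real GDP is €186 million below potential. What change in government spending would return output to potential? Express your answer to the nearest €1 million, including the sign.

MPC = 1 − MPS = 1 − 0.542 = 0.458.
Spending multiplier = 1/(1 − c(1−t)) = 1/(1 − 0.458×0.65) = 1/0.7023 ≈ 1.424.
Need ΔY = +€186 million, so ΔG = ΔY/k = (+€186 million) × 0.7023 ≈ +€131 million.
The government should increase government spending by €131 million.

+€131 million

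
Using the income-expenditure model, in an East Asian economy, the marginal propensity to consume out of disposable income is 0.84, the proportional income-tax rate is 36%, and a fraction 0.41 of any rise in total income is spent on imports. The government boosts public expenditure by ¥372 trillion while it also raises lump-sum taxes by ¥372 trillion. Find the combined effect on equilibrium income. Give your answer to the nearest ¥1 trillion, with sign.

+¥68 trillion

Expenditure multiplier = 1/(1 − c(1−t) + m) = 1/(1 − 0.84×0.64 + 0.41) = 1/0.8724 ≈ 1.146.
ΔG contributes k·ΔG = (+¥372 trillion) / 0.8724 ≈ +¥426.4 trillion.
ΔT of +¥372 trillion changes first-round spending by −c·ΔT = −¥312.48 trillion, contributing k·(−c·ΔT) = (−¥312.48 trillion) / 0.8724 ≈ −¥358.2 trillion.
Net ΔY = k(ΔG − c·ΔT) = (+¥59.52 trillion) / 0.8724 ≈ +¥68 trillion.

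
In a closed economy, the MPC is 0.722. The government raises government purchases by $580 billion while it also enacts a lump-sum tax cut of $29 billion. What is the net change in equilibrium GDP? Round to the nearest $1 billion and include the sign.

+$2,162 billion

Expenditure multiplier = 1/(1 − MPC) = 1/(1 − 0.722) = 1/0.278 ≈ 3.597.
ΔG contributes k·ΔG = (+$580 billion) / 0.278 ≈ +$2,086.3 billion.
ΔT of −$29 billion changes first-round spending by −c·ΔT = +$20.938 billion, contributing k·(−c·ΔT) = (+$20.938 billion) / 0.278 ≈ +$75.3 billion.
Net ΔY = k(ΔG − c·ΔT) = (+$600.938 billion) / 0.278 ≈ +$2,162 billion.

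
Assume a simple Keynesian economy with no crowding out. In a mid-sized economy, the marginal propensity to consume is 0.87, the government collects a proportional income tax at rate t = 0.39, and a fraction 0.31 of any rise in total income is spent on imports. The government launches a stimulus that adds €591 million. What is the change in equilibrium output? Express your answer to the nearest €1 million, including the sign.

+€758 million

Spending multiplier = 1/(1 − c(1−t) + m) = 1/(1 − 0.87×0.61 + 0.31) = 1/0.7793 ≈ 1.283.
ΔY = k × ΔG = (+€591 million) / 0.7793 ≈ +€758 million.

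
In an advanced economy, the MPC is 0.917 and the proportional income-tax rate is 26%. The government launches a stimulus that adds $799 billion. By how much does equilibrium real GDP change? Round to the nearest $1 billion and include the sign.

Expenditure multiplier = 1/(1 − c(1−t)) = 1/(1 − 0.917×0.74) = 1/0.32142 ≈ 3.111.
ΔY = k × ΔG = (+$799 billion) / 0.32142 ≈ +$2,486 billion.

+$2,486 billion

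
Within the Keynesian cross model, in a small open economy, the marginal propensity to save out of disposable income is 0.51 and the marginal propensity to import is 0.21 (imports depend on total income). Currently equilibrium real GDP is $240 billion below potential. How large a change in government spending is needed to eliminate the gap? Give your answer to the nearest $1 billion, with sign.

MPC = 1 − MPS = 1 − 0.51 = 0.49.
Spending multiplier = 1/(1 − c + m) = 1/(1 − 0.49 + 0.21) = 1/0.72 ≈ 1.389.
Need ΔY = +$240 billion, so ΔG = ΔY/k = (+$240 billion) × 0.72 ≈ +$173 billion.
The government should increase government spending by $173 billion.

+$173 billion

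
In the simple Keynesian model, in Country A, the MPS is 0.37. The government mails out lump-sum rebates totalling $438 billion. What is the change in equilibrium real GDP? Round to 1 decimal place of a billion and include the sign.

MPC = 1 − MPS = 1 − 0.37 = 0.63.
A lump-sum tax change of −$438 billion shifts disposable income by +$438 billion; first-round consumption changes by −c × ΔT = −0.63 × (−$438 billion) = +$275.94 billion.
Expenditure multiplier = 1/(1 − MPC) = 1/(1 − 0.63) = 1/0.37 ≈ 2.703.
The tax multiplier is −c × k ≈ −1.703, so ΔY = k × (−c·ΔT) = (+$275.94 billion) / 0.37 ≈ +$745.8 billion.

+$745.8 billion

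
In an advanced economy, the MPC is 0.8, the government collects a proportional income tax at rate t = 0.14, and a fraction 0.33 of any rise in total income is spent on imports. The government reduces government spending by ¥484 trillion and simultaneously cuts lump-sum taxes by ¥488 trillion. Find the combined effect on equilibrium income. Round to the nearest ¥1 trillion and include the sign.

Expenditure multiplier = 1/(1 − c(1−t) + m) = 1/(1 − 0.8×0.86 + 0.33) = 1/0.642 ≈ 1.558.
ΔG contributes k·ΔG = (−¥484 trillion) / 0.642 ≈ −¥753.9 trillion.
ΔT of −¥488 trillion changes first-round spending by −c·ΔT = +¥390.4 trillion, contributing k·(−c·ΔT) = (+¥390.4 trillion) / 0.642 ≈ +¥608.1 trillion.
Net ΔY = k(ΔG − c·ΔT) = (−¥93.6 trillion) / 0.642 ≈ −¥146 trillion.

−¥146 trillion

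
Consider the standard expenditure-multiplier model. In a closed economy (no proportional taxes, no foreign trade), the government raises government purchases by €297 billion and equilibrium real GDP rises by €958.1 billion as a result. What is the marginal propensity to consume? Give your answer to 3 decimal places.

0.690

Implied spending multiplier k = ΔY/ΔG = 958.1/297 ≈ 3.2259.
Since k = 1/(1 − MPC), MPC = 1 − 1/k = 1 − ΔG/ΔY = 1 − 297/958.1 ≈ 0.690.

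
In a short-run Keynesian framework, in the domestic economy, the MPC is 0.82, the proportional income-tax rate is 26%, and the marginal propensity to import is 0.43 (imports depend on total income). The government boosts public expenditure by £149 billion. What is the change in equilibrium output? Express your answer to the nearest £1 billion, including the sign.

Spending multiplier = 1/(1 − c(1−t) + m) = 1/(1 − 0.82×0.74 + 0.43) = 1/0.8232 ≈ 1.215.
ΔY = k × ΔG = (+£149 billion) / 0.8232 ≈ +£181 billion.

+£181 billion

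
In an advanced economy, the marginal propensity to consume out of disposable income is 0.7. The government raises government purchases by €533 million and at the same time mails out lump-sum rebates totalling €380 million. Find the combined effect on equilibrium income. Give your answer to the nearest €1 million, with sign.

+€2,663 million

Expenditure multiplier = 1/(1 − MPC) = 1/(1 − 0.7) = 1/0.3 ≈ 3.333.
ΔG contributes k·ΔG = (+€533 million) / 0.3 ≈ +€1,776.7 million.
ΔT of −€380 million changes first-round spending by −c·ΔT = +€266 million, contributing k·(−c·ΔT) = (+€266 million) / 0.3 ≈ +€886.7 million.
Net ΔY = k(ΔG − c·ΔT) = (+€799 million) / 0.3 ≈ +€2,663 million.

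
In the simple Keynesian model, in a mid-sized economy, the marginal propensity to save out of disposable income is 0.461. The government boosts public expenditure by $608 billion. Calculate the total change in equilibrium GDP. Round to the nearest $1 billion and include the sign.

+$1,319 billion

MPC = 1 − MPS = 1 − 0.461 = 0.539.
Spending multiplier = 1/(1 − MPC) = 1/(1 − 0.539) = 1/0.461 ≈ 2.169.
ΔY = k × ΔG = (+$608 billion) / 0.461 ≈ +$1,319 billion.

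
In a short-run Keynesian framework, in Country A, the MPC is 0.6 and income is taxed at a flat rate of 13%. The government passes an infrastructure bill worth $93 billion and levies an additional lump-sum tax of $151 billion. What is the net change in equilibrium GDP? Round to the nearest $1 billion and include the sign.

Expenditure multiplier = 1/(1 − c(1−t)) = 1/(1 − 0.6×0.87) = 1/0.478 ≈ 2.092.
ΔG contributes k·ΔG = (+$93 billion) / 0.478 ≈ +$194.6 billion.
ΔT of +$151 billion changes first-round spending by −c·ΔT = −$90.6 billion, contributing k·(−c·ΔT) = (−$90.6 billion) / 0.478 ≈ −$189.5 billion.
Net ΔY = k(ΔG − c·ΔT) = (+$2.4 billion) / 0.478 ≈ +$5 billion.

+$5 billion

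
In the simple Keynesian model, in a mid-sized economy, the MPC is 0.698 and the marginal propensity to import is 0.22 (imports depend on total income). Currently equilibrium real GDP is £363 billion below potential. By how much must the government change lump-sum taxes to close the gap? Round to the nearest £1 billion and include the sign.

−£271 billion

Spending multiplier = 1/(1 − c + m) = 1/(1 − 0.698 + 0.22) = 1/0.522 ≈ 1.916.
Tax multiplier = −c·k = −0.698/0.522 ≈ −1.337. Need ΔY = +£363 billion, so ΔT = ΔY/(−c·k) = −(+£363 billion) × 0.522 / 0.698 ≈ −£271 billion.
The government should cut lump-sum taxes by £271 billion.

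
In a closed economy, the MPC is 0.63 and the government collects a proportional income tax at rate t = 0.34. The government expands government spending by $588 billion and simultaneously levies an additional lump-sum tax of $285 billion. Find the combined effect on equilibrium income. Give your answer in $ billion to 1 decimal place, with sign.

+$699.2 billion

Expenditure multiplier = 1/(1 − c(1−t)) = 1/(1 − 0.63×0.66) = 1/0.5842 ≈ 1.712.
ΔG contributes k·ΔG = (+$588 billion) / 0.5842 ≈ +$1,006.5 billion.
ΔT of +$285 billion changes first-round spending by −c·ΔT = −$179.55 billion, contributing k·(−c·ΔT) = (−$179.55 billion) / 0.5842 ≈ −$307.3 billion.
Net ΔY = k(ΔG − c·ΔT) = (+$408.45 billion) / 0.5842 ≈ +$699.2 billion.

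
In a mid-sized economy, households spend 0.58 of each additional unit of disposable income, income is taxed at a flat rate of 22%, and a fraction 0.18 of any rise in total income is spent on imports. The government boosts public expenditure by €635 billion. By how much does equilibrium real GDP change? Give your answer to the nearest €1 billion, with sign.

Expenditure multiplier = 1/(1 − c(1−t) + m) = 1/(1 − 0.58×0.78 + 0.18) = 1/0.7276 ≈ 1.374.
ΔY = k × ΔG = (+€635 billion) / 0.7276 ≈ +€873 billion.

+€873 billion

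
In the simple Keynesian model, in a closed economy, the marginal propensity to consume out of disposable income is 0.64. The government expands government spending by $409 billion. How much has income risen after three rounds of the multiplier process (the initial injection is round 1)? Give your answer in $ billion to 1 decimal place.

$838.3 billion

Round 1 adds ΔG = $409 billion; each later round is MPC = 0.64 times the previous.
After 3 rounds: 409 + 261.76 + 167.5264 = ΔG·(1 − c^3)/(1 − c) = 409 × (1 − 0.262144)/0.36 ≈ $838.3 billion.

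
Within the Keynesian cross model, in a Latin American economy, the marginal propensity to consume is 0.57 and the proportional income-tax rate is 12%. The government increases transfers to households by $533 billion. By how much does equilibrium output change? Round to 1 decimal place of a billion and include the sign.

+$609.6 billion

The transfer change shifts disposable income by +$533 billion, so first-round consumption changes by c·ΔTR = 0.57 × (+$533 billion) = +$303.81 billion.
Expenditure multiplier = 1/(1 − c(1−t)) = 1/(1 − 0.57×0.88) = 1/0.4984 ≈ 2.006.
The transfer multiplier is c × k ≈ 1.144, so ΔY = k × (c·ΔTR) = (+$303.81 billion) / 0.4984 ≈ +$609.6 billion.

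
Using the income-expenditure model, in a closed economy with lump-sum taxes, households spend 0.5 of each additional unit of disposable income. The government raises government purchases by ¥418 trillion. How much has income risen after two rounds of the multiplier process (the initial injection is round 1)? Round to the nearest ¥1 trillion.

¥627 trillion

Round 1 adds ΔG = ¥418 trillion; each later round is MPC = 0.5 times the previous.
After 2 rounds: 418 + 209 = ΔG·(1 − c^2)/(1 − c) = 418 × (1 − 0.25)/0.5 = ¥627 trillion.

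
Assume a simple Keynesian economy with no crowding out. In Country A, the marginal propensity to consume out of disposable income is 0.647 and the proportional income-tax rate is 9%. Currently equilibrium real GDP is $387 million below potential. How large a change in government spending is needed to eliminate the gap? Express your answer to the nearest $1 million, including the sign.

+$159 million

Spending multiplier = 1/(1 − c(1−t)) = 1/(1 − 0.647×0.91) = 1/0.41123 ≈ 2.432.
Need ΔY = +$387 million, so ΔG = ΔY/k = (+$387 million) × 0.41123 ≈ +$159 million.
The government should increase government spending by $159 million.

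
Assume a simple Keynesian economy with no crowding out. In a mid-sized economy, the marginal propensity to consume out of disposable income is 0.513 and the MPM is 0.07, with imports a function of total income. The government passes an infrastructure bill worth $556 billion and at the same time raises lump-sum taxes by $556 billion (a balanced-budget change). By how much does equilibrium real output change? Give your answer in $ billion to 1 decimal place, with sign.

+$486.1 billion

Expenditure multiplier = 1/(1 − c + m) = 1/(1 − 0.513 + 0.07) = 1/0.557 ≈ 1.795.
ΔG contributes k·ΔG = (+$556 billion) / 0.557 ≈ +$998.2 billion.
ΔT of +$556 billion changes first-round spending by −c·ΔT = −$285.228 billion, contributing k·(−c·ΔT) = (−$285.228 billion) / 0.557 ≈ −$512.1 billion.
Net ΔY = k(ΔG − c·ΔT) = (+$270.772 billion) / 0.557 ≈ +$486.1 billion.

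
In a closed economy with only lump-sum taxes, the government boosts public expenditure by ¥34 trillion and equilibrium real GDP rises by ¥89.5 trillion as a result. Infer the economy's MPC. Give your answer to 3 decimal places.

Implied spending multiplier k = ΔY/ΔG = 89.5/34 ≈ 2.6324.
Since k = 1/(1 − MPC), MPC = 1 − 1/k = 1 − ΔG/ΔY = 1 − 34/89.5 ≈ 0.620.

0.620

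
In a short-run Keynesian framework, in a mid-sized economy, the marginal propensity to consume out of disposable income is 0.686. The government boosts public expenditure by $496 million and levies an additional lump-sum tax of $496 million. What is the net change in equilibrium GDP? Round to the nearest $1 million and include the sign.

+$496 million

Expenditure multiplier = 1/(1 − MPC) = 1/(1 − 0.686) = 1/0.314 ≈ 3.185.
ΔG contributes k·ΔG = (+$496 million) / 0.314 ≈ +$1,579.6 million.
ΔT of +$496 million changes first-round spending by −c·ΔT = −$340.256 million, contributing k·(−c·ΔT) = (−$340.256 million) / 0.314 ≈ −$1,083.6 million.
With ΔG = ΔT and no other leakages, the balanced-budget multiplier is 1, so ΔY = ΔG = +$496 million.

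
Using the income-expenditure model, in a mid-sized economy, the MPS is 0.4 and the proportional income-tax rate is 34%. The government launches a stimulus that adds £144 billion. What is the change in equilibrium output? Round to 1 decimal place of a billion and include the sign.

MPC = 1 − MPS = 1 − 0.4 = 0.6.
Government-spending multiplier = 1/(1 − c(1−t)) = 1/(1 − 0.6×0.66) = 1/0.604 ≈ 1.656.
ΔY = k × ΔG = (+£144 billion) / 0.604 ≈ +£238.4 billion.

+£238.4 billion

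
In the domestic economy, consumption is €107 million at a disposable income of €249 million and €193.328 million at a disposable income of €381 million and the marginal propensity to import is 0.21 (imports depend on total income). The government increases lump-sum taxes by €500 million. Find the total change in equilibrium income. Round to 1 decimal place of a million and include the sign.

MPC = ΔC/ΔYd = (193.328 − 107)/(381 − 249) = 86.328/132 = 0.654.
A lump-sum tax change of +€500 million shifts disposable income by −€500 million; first-round consumption changes by −c × ΔT = −0.654 × (+€500 million) = −€327 million.
Expenditure multiplier = 1/(1 − c + m) = 1/(1 − 0.654 + 0.21) = 1/0.556 ≈ 1.799.
The tax multiplier is −c × k ≈ −1.176, so ΔY = k × (−c·ΔT) = (−€327 million) / 0.556 ≈ −€588.1 million.

−€588.1 million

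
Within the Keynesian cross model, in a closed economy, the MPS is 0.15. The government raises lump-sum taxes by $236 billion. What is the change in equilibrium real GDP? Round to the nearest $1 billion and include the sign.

MPC = 1 − MPS = 1 − 0.15 = 0.85.
A lump-sum tax change of +$236 billion shifts disposable income by −$236 billion; first-round consumption changes by −c × ΔT = −0.85 × (+$236 billion) = −$200.6 billion.
Expenditure multiplier = 1/(1 − MPC) = 1/(1 − 0.85) = 1/0.15 ≈ 6.667.
The tax multiplier is −c × k ≈ −5.667, so ΔY = k × (−c·ΔT) = (−$200.6 billion) / 0.15 ≈ −$1,337 billion.

−$1,337 billion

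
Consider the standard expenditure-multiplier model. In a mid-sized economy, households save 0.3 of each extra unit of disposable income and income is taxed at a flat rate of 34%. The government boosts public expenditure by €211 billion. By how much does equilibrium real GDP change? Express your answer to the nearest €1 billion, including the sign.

+€392 billion

MPC = 1 − MPS = 1 − 0.3 = 0.7.
Expenditure multiplier = 1/(1 − c(1−t)) = 1/(1 − 0.7×0.66) = 1/0.538 ≈ 1.859.
ΔY = k × ΔG = (+€211 billion) / 0.538 ≈ +€392 billion.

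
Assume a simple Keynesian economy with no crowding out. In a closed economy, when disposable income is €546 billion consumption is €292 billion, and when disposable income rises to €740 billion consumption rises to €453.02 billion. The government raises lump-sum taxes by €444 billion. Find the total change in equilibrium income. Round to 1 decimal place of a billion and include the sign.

−€2,167.8 billion

MPC = ΔC/ΔYd = (453.02 − 292)/(740 − 546) = 161.02/194 = 0.83.
A lump-sum tax change of +€444 billion shifts disposable income by −€444 billion; first-round consumption changes by −c × ΔT = −0.83 × (+€444 billion) = −€368.52 billion.
Expenditure multiplier = 1/(1 − MPC) = 1/(1 − 0.83) = 1/0.17 ≈ 5.882.
The tax multiplier is −c × k ≈ −4.882, so ΔY = k × (−c·ΔT) = (−€368.52 billion) / 0.17 ≈ −€2,167.8 billion.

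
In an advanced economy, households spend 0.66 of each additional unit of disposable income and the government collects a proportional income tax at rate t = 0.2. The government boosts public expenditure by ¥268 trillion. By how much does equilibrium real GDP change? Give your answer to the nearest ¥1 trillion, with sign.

+¥568 trillion

Government-spending multiplier = 1/(1 − c(1−t)) = 1/(1 − 0.66×0.8) = 1/0.472 ≈ 2.119.
ΔY = k × ΔG = (+¥268 trillion) / 0.472 ≈ +¥568 trillion.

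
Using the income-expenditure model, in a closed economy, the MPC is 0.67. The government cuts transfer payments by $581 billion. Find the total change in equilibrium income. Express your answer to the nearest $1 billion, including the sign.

−$1,180 billion

The transfer change shifts disposable income by −$581 billion, so first-round consumption changes by c·ΔTR = 0.67 × (−$581 billion) = −$389.27 billion.
Expenditure multiplier = 1/(1 − MPC) = 1/(1 − 0.67) = 1/0.33 ≈ 3.03.
The transfer multiplier is c × k ≈ 2.03, so ΔY = k × (c·ΔTR) = (−$389.27 billion) / 0.33 ≈ −$1,180 billion.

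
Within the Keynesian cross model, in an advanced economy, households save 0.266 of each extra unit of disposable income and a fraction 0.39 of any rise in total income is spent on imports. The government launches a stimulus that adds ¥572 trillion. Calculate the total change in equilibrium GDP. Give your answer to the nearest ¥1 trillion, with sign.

+¥872 trillion

MPC = 1 − MPS = 1 − 0.266 = 0.734.
Expenditure multiplier = 1/(1 − c + m) = 1/(1 − 0.734 + 0.39) = 1/0.656 ≈ 1.524.
ΔY = k × ΔG = (+¥572 trillion) / 0.656 ≈ +¥872 trillion.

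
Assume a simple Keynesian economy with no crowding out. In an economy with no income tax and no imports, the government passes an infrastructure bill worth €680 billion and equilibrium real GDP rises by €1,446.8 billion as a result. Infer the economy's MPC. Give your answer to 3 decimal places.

0.530

Implied spending multiplier k = ΔY/ΔG = 1,446.8/680 ≈ 2.1276.
Since k = 1/(1 − MPC), MPC = 1 − 1/k = 1 − ΔG/ΔY = 1 − 680/1,446.8 ≈ 0.530.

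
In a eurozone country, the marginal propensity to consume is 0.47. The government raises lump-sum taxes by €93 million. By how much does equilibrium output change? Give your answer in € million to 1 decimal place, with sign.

A lump-sum tax change of +€93 million shifts disposable income by −€93 million; first-round consumption changes by −c × ΔT = −0.47 × (+€93 million) = −€43.71 million.
Expenditure multiplier = 1/(1 − MPC) = 1/(1 − 0.47) = 1/0.53 ≈ 1.887.
The tax multiplier is −c × k ≈ −0.887, so ΔY = k × (−c·ΔT) = (−€43.71 million) / 0.53 ≈ −€82.5 million.

−€82.5 million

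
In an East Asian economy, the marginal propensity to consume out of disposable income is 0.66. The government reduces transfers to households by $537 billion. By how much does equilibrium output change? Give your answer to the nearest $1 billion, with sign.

The transfer change shifts disposable income by −$537 billion, so first-round consumption changes by c·ΔTR = 0.66 × (−$537 billion) = −$354.42 billion.
Expenditure multiplier = 1/(1 − MPC) = 1/(1 − 0.66) = 1/0.34 ≈ 2.941.
The transfer multiplier is c × k ≈ 1.941, so ΔY = k × (c·ΔTR) = (−$354.42 billion) / 0.34 ≈ −$1,042 billion.

−$1,042 billion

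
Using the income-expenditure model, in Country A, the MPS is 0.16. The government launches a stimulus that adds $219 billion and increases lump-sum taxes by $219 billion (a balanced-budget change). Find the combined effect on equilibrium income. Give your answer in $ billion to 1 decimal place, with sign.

MPC = 1 − MPS = 1 − 0.16 = 0.84.
Expenditure multiplier = 1/(1 − MPC) = 1/(1 − 0.84) = 1/0.16 = 6.25.
ΔG contributes k·ΔG = (+$219 billion) / 0.16 ≈ +$1,368.8 billion.
ΔT of +$219 billion changes first-round spending by −c·ΔT = −$183.96 billion, contributing k·(−c·ΔT) = (−$183.96 billion) / 0.16 ≈ −$1,149.8 billion.
With ΔG = ΔT and no other leakages, the balanced-budget multiplier is 1, so ΔY = ΔG = +$219 billion.

+$219.0 billion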